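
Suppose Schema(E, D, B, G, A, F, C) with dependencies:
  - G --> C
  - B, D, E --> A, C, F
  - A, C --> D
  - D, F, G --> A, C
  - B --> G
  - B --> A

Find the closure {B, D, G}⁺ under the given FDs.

Start with {B, D, G}.
G --> C applies; add {C} → now {B, C, D, G}.
B --> A applies; add {A} → now {A, B, C, D, G}.
No further FD applies.

{A, B, C, D, G}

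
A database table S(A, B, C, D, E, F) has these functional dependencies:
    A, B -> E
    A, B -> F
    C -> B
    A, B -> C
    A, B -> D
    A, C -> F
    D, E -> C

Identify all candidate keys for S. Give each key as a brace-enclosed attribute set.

Attributes never on any right-hand side: {A} — every candidate key must contain it.
{A, B}⁺ = {A, B, C, D, E, F}, which is every attribute, so {A, B} is a candidate key.
{A, C}⁺ = {A, B, C, D, E, F}, which is every attribute, so {A, C} is a candidate key.
{A, D, E}⁺ = {A, B, C, D, E, F}, which is every attribute, so {A, D, E} is a candidate key.
These are minimal and exhaustive — every other superkey contains one of them.

{A, B}, {A, C}, {A, D, E}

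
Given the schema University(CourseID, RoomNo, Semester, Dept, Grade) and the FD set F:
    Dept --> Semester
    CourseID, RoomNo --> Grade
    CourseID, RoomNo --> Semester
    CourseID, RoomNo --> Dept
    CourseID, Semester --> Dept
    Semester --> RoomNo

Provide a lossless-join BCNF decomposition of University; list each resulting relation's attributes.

{CourseID, Dept, Grade}; {Dept, Semester}; {RoomNo, Semester}

Candidate keys of the original relation: {CourseID, Dept}, {CourseID, RoomNo}, {CourseID, Semester}.
Within {CourseID, Dept, Grade, RoomNo, Semester}: {Dept}⁺ ∩ {CourseID, Dept, Grade, RoomNo, Semester} = {Dept, RoomNo, Semester}, not the whole set, so Dept --> RoomNo, Semester violates BCNF; decompose into {Dept, RoomNo, Semester} and {CourseID, Dept, Grade}.
Within {Dept, RoomNo, Semester}: {Semester}⁺ ∩ {Dept, RoomNo, Semester} = {RoomNo, Semester}, not the whole set, so Semester --> RoomNo violates BCNF; decompose into {RoomNo, Semester} and {Dept, Semester}.
{RoomNo, Semester} has no BCNF violation.
{Dept, Semester} has no BCNF violation.
{CourseID, Dept, Grade} has no BCNF violation.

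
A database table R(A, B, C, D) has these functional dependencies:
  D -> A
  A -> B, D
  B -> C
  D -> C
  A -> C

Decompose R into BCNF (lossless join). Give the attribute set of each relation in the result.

{A, B, D}; {B, C}

Candidate keys of the original relation: {A}, {D}.
Within {A, B, C, D}: {B}⁺ ∩ {A, B, C, D} = {B, C}, not the whole set, so B -> C violates BCNF; decompose into {B, C} and {A, B, D}.
{B, C}: every determinant is a superkey — BCNF.
{A, B, D}: every determinant is a superkey — BCNF.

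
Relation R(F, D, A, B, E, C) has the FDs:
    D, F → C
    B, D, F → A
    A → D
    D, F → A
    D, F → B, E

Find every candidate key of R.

{A, F}, {D, F}

Attributes never on any right-hand side: {F} — every candidate key must contain it.
{A, F}⁺ = {A, B, C, D, E, F}, which is every attribute, so {A, F} is a candidate key.
{D, F}⁺ = {A, B, C, D, E, F}, which is every attribute, so {D, F} is a candidate key.
Any other superkey properly contains one of these, so there are no further candidate keys.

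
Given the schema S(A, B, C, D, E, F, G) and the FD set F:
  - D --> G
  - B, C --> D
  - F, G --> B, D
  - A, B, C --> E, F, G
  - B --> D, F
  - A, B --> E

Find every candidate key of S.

Attributes never on any right-hand side: {A, C} — every candidate key must contain all of them.
Closure of {A, B, C} is {A, B, C, D, E, F, G}, the whole schema; {A, B, C} is a candidate key.
Closure of {A, C, D, F} is {A, B, C, D, E, F, G}, the whole schema; {A, C, D, F} is a candidate key.
Closure of {A, C, F, G} is {A, B, C, D, E, F, G}, the whole schema; {A, C, F, G} is a candidate key.
No proper subset of any of these is a key, and no other minimal superkey exists.

{A, B, C}, {A, C, D, F}, {A, C, F, G}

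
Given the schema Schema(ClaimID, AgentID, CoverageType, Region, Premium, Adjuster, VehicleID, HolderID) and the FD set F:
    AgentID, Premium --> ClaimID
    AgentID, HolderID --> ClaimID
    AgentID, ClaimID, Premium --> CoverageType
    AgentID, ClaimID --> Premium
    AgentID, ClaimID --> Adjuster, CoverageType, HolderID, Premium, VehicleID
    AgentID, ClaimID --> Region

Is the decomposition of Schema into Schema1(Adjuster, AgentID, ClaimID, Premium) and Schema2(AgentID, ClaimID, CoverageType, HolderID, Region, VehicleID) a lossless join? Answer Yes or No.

Schema1 ∩ Schema2 = {AgentID, ClaimID}; its closure under F is {Adjuster, AgentID, ClaimID, CoverageType, HolderID, Premium, Region, VehicleID}.
This includes all of Schema1, so the common attributes are a superkey of Schema1 — the join is lossless.

Yes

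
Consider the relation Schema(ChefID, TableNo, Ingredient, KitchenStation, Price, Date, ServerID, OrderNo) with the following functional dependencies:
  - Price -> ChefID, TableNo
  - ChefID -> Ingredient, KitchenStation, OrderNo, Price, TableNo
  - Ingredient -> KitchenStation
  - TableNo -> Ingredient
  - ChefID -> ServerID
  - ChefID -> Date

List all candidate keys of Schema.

{ChefID} is a candidate key since {ChefID}⁺ = {ChefID, Date, Ingredient, KitchenStation, OrderNo, Price, ServerID, TableNo} covers every attribute.
{Price} is a candidate key since {Price}⁺ = {ChefID, Date, Ingredient, KitchenStation, OrderNo, Price, ServerID, TableNo} covers every attribute.
Any other superkey properly contains one of these, so there are no further candidate keys.

{ChefID}, {Price}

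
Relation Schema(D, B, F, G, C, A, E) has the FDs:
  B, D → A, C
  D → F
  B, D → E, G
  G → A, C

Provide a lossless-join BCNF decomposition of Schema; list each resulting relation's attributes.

Candidate key of the original relation: {B, D}.
{A, B, C, D, E, F, G}: {D} determines {D, F} here but is not a superkey — split on D → F, giving {D, F} and {A, B, C, D, E, G}.
{D, F} is in BCNF.
{A, B, C, D, E, G}: {G} determines {A, C, G} here but is not a superkey — split on G → A, C, giving {A, C, G} and {B, D, E, G}.
{A, C, G} is in BCNF.
{B, D, E, G} is in BCNF.

{A, C, G}; {B, D, E, G}; {D, F}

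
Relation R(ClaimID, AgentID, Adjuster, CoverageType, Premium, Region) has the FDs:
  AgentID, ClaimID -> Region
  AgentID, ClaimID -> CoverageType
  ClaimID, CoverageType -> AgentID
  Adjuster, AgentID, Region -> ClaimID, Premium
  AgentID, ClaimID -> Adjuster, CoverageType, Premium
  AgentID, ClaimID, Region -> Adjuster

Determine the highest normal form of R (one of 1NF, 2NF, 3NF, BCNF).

Candidate keys: {Adjuster, AgentID, Region}, {AgentID, ClaimID}, {ClaimID, CoverageType}. Prime attributes: {Adjuster, AgentID, ClaimID, CoverageType, Region}.
Every FD has a superkey on the left, so the relation is in BCNF.

BCNF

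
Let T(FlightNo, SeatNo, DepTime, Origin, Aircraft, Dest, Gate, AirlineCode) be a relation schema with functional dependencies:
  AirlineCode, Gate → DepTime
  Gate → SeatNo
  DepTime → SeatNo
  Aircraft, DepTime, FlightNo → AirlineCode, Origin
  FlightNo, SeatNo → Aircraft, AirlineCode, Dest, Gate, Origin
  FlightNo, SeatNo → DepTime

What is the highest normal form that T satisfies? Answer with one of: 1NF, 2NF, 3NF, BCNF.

Candidate keys: {DepTime, FlightNo}, {FlightNo, Gate}, {FlightNo, SeatNo}. Prime attributes: {DepTime, FlightNo, Gate, SeatNo}.
AirlineCode, Gate → DepTime breaks BCNF: {AirlineCode, Gate}⁺ = {AirlineCode, DepTime, Gate, SeatNo}, so {AirlineCode, Gate} is not a superkey.
Its right-hand attributes {DepTime} are all prime, as are those of every other non-superkey FD — the relation is in 3NF.

3NF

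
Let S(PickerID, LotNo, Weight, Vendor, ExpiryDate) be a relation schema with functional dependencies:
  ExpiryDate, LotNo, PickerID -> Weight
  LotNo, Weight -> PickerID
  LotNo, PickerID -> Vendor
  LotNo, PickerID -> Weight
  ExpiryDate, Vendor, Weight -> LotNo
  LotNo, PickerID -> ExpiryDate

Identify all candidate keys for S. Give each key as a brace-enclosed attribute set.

Closure of {LotNo, PickerID} is {ExpiryDate, LotNo, PickerID, Vendor, Weight}, the whole schema; {LotNo, PickerID} is a candidate key.
Closure of {LotNo, Weight} is {ExpiryDate, LotNo, PickerID, Vendor, Weight}, the whole schema; {LotNo, Weight} is a candidate key.
Closure of {ExpiryDate, Vendor, Weight} is {ExpiryDate, LotNo, PickerID, Vendor, Weight}, the whole schema; {ExpiryDate, Vendor, Weight} is a candidate key.
Any other superkey properly contains one of these, so there are no further candidate keys.

{ExpiryDate, Vendor, Weight}, {LotNo, PickerID}, {LotNo, Weight}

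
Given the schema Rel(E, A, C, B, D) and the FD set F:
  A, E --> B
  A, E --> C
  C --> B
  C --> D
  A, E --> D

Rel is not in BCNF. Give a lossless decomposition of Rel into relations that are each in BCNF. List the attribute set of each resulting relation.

Candidate key of the original relation: {A, E}.
Within {A, B, C, D, E}: {C}⁺ ∩ {A, B, C, D, E} = {B, C, D}, not the whole set, so C --> B, D violates BCNF; decompose into {B, C, D} and {A, C, E}.
{B, C, D}: every determinant is a superkey — BCNF.
{A, C, E}: every determinant is a superkey — BCNF.

{A, C, E}; {B, C, D}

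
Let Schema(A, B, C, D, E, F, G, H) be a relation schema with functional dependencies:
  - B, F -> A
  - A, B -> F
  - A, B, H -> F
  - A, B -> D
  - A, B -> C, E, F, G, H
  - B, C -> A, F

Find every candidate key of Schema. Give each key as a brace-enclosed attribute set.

{A, B}, {B, C}, {B, F}

{B} never appears on the right of any FD, so every key must include it.
{A, B}⁺ = {A, B, C, D, E, F, G, H} — all of the relation — so {A, B} is a candidate key.
{B, C}⁺ = {A, B, C, D, E, F, G, H} — all of the relation — so {B, C} is a candidate key.
{B, F}⁺ = {A, B, C, D, E, F, G, H} — all of the relation — so {B, F} is a candidate key.
These are minimal and exhaustive — every other superkey contains one of them.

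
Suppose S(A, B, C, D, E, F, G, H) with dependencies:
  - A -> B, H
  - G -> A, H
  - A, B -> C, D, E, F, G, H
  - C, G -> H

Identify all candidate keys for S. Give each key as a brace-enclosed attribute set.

{A}, {G}

{A}⁺ = {A, B, C, D, E, F, G, H}, which is every attribute, so {A} is a candidate key.
{G}⁺ = {A, B, C, D, E, F, G, H}, which is every attribute, so {G} is a candidate key.
These are minimal and exhaustive — every other superkey contains one of them.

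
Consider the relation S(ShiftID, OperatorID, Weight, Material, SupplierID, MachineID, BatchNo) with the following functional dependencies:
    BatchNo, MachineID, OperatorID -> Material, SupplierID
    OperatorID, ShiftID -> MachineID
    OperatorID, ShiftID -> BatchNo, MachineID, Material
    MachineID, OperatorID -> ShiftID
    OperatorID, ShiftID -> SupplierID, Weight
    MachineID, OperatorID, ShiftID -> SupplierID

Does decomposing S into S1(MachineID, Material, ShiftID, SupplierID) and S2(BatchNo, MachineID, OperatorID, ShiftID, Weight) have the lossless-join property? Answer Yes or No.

No

S1 ∩ S2 = {MachineID, ShiftID}; its closure under F is {MachineID, ShiftID}.
Neither S1 nor S2 is contained in that closure, so the decomposition is lossy.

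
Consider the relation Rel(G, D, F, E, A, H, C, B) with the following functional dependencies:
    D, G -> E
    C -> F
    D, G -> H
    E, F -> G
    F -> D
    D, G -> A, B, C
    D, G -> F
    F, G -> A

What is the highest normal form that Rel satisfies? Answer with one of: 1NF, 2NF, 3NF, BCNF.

Candidate keys: {C, E}, {C, G}, {D, G}, {E, F}, {F, G}. Prime attributes: {C, D, E, F, G}.
C -> F breaks BCNF: {C}⁺ = {C, D, F}, so {C} is not a superkey.
But every attribute on its right side ({F}) is prime, and the same holds for every other non-superkey FD, so 3NF still holds.

3NF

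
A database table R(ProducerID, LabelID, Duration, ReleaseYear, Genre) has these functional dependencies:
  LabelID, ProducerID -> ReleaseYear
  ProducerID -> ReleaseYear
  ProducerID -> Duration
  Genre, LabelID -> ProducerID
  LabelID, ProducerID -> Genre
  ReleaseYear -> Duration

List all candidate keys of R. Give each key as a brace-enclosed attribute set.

{Genre, LabelID}, {LabelID, ProducerID}

No FD produces {LabelID}, so it must be in every candidate key.
{Genre, LabelID}⁺ = {Duration, Genre, LabelID, ProducerID, ReleaseYear}, which is every attribute, so {Genre, LabelID} is a candidate key.
{LabelID, ProducerID}⁺ = {Duration, Genre, LabelID, ProducerID, ReleaseYear}, which is every attribute, so {LabelID, ProducerID} is a candidate key.
Any other superkey properly contains one of these, so there are no further candidate keys.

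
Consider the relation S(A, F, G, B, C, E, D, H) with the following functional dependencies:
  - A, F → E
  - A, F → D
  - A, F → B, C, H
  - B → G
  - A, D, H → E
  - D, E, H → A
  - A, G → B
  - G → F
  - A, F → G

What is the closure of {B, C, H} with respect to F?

{B, C, F, G, H}

Start with {B, C, H}.
B → G applies; add {G} → now {B, C, G, H}.
G → F applies; add {F} → now {B, C, F, G, H}.
No further FD applies.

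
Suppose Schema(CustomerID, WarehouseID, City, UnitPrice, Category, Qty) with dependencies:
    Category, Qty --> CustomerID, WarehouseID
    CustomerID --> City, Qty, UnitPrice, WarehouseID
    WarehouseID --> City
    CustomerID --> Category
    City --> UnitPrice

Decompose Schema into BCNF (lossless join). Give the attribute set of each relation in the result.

{Category, CustomerID, Qty, WarehouseID}; {City, UnitPrice}; {City, WarehouseID}

Candidate keys of the original relation: {Category, Qty}, {CustomerID}.
Within {Category, City, CustomerID, Qty, UnitPrice, WarehouseID}: {WarehouseID}⁺ ∩ {Category, City, CustomerID, Qty, UnitPrice, WarehouseID} = {City, UnitPrice, WarehouseID}, not the whole set, so WarehouseID --> City, UnitPrice violates BCNF; decompose into {City, UnitPrice, WarehouseID} and {Category, CustomerID, Qty, WarehouseID}.
Within {City, UnitPrice, WarehouseID}: {City}⁺ ∩ {City, UnitPrice, WarehouseID} = {City, UnitPrice}, not the whole set, so City --> UnitPrice violates BCNF; decompose into {City, UnitPrice} and {City, WarehouseID}.
{City, UnitPrice} is in BCNF.
{City, WarehouseID} is in BCNF.
{Category, CustomerID, Qty, WarehouseID} is in BCNF.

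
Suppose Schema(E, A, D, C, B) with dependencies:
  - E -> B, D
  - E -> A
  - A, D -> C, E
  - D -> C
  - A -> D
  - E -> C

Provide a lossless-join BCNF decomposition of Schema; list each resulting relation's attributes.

Candidate keys of the original relation: {A}, {E}.
{A, B, C, D, E}: {D} determines {C, D} here but is not a superkey — split on D -> C, giving {C, D} and {A, B, D, E}.
{C, D} is in BCNF.
{A, B, D, E} is in BCNF.

{A, B, D, E}; {C, D}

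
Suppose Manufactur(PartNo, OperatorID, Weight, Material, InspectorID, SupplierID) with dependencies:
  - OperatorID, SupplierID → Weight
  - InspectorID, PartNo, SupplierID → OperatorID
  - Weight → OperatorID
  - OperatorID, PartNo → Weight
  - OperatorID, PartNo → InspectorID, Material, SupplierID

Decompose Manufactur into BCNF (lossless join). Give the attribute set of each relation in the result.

Candidate keys of the original relation: {InspectorID, PartNo, SupplierID}, {OperatorID, PartNo}, {PartNo, Weight}.
In {InspectorID, Material, OperatorID, PartNo, SupplierID, Weight}, {OperatorID, SupplierID} is not a superkey ({OperatorID, SupplierID}⁺ restricted to this set is {OperatorID, SupplierID, Weight}), so split on OperatorID, SupplierID → Weight into {OperatorID, SupplierID, Weight} and {InspectorID, Material, OperatorID, PartNo, SupplierID}.
In {OperatorID, SupplierID, Weight}, {Weight} is not a superkey ({Weight}⁺ restricted to this set is {OperatorID, Weight}), so split on Weight → OperatorID into {OperatorID, Weight} and {SupplierID, Weight}.
{OperatorID, Weight} has no BCNF violation.
{SupplierID, Weight} has no BCNF violation.
{InspectorID, Material, OperatorID, PartNo, SupplierID} has no BCNF violation.

{InspectorID, Material, OperatorID, PartNo, SupplierID}; {OperatorID, Weight}; {SupplierID, Weight}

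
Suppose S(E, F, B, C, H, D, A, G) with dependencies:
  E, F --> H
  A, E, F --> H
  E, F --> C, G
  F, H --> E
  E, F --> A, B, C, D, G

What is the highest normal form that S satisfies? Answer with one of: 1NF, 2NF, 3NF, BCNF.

BCNF

Candidate keys: {E, F}, {F, H}. Prime attributes: {E, F, H}.
The left-hand side of every FD is a superkey, so BCNF is satisfied.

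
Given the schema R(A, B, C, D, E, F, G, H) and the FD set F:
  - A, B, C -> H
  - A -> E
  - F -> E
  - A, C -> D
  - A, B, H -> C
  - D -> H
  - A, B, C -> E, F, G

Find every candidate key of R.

Attributes never on any right-hand side: {A, B} — every candidate key must contain all of them.
{A, B, C}⁺ = {A, B, C, D, E, F, G, H}, which is every attribute, so {A, B, C} is a candidate key.
{A, B, D}⁺ = {A, B, C, D, E, F, G, H}, which is every attribute, so {A, B, D} is a candidate key.
{A, B, H}⁺ = {A, B, C, D, E, F, G, H}, which is every attribute, so {A, B, H} is a candidate key.
These are minimal and exhaustive — every other superkey contains one of them.

{A, B, C}, {A, B, D}, {A, B, H}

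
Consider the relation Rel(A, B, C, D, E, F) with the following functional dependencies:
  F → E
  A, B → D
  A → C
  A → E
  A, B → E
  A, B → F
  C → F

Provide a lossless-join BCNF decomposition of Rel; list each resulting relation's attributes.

{A, B, D}; {A, C}; {C, F}; {E, F}

Candidate key of the original relation: {A, B}.
{A, B, C, D, E, F}: {F} determines {E, F} here but is not a superkey — split on F → E, giving {E, F} and {A, B, C, D, F}.
{E, F}: every determinant is a superkey — BCNF.
{A, B, C, D, F}: {A} determines {A, C, F} here but is not a superkey — split on A → C, F, giving {A, C, F} and {A, B, D}.
{A, C, F}: {C} determines {C, F} here but is not a superkey — split on C → F, giving {C, F} and {A, C}.
{C, F}: every determinant is a superkey — BCNF.
{A, C}: every determinant is a superkey — BCNF.
{A, B, D}: every determinant is a superkey — BCNF.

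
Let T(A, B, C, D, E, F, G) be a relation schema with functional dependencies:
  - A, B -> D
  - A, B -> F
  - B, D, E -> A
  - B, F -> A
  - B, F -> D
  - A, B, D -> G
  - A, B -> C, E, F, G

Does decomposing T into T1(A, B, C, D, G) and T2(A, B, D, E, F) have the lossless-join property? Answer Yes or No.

Yes

T1 ∩ T2 = {A, B, D}; its closure under F is {A, B, C, D, E, F, G}.
Since T1 ⊆ {A, B, C, D, E, F, G}, the intersection is a superkey of T1; the decomposition is lossless.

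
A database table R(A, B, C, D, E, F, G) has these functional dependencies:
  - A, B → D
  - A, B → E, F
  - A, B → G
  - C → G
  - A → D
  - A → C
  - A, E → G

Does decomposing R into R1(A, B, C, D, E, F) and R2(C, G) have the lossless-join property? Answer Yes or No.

Yes

The shared attributes are {C} and {C}⁺ = {C, G}.
R2 is contained in that closure, so R1 ∩ R2 → R2 holds and the join is lossless.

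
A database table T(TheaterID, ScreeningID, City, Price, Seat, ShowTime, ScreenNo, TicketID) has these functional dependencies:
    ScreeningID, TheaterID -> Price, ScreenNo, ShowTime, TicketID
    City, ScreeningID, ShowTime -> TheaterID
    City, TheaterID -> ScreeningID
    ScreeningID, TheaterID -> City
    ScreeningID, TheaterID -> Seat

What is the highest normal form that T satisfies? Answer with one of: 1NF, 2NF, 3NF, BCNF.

Candidate keys: {City, ScreeningID, ShowTime}, {City, TheaterID}, {ScreeningID, TheaterID}. Prime attributes: {City, ScreeningID, ShowTime, TheaterID}.
Every FD has a superkey on the left, so the relation is in BCNF.

BCNF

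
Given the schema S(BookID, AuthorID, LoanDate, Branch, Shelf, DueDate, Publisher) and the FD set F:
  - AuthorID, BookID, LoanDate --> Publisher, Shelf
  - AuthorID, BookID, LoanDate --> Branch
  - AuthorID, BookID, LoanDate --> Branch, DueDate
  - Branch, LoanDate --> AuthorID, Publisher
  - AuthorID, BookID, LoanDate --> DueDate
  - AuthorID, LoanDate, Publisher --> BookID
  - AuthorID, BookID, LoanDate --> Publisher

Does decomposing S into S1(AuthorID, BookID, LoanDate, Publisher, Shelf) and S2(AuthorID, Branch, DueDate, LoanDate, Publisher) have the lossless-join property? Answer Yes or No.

The shared attributes are {AuthorID, LoanDate, Publisher} and {AuthorID, LoanDate, Publisher}⁺ = {AuthorID, BookID, Branch, DueDate, LoanDate, Publisher, Shelf}.
S1 is contained in that closure, so S1 ∩ S2 --> S1 holds and the join is lossless.

Yes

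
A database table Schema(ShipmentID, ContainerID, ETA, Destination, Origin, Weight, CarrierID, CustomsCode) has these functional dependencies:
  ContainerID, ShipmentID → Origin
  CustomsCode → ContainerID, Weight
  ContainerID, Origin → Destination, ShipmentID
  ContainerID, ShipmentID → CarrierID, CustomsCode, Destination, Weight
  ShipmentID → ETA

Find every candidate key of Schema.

{ContainerID, Origin} is a candidate key since {ContainerID, Origin}⁺ = {CarrierID, ContainerID, CustomsCode, Destination, ETA, Origin, ShipmentID, Weight} covers every attribute.
{ContainerID, ShipmentID} is a candidate key since {ContainerID, ShipmentID}⁺ = {CarrierID, ContainerID, CustomsCode, Destination, ETA, Origin, ShipmentID, Weight} covers every attribute.
{CustomsCode, Origin} is a candidate key since {CustomsCode, Origin}⁺ = {CarrierID, ContainerID, CustomsCode, Destination, ETA, Origin, ShipmentID, Weight} covers every attribute.
{CustomsCode, ShipmentID} is a candidate key since {CustomsCode, ShipmentID}⁺ = {CarrierID, ContainerID, CustomsCode, Destination, ETA, Origin, ShipmentID, Weight} covers every attribute.
Any other superkey properly contains one of these, so there are no further candidate keys.

{ContainerID, Origin}, {ContainerID, ShipmentID}, {CustomsCode, Origin}, {CustomsCode, ShipmentID}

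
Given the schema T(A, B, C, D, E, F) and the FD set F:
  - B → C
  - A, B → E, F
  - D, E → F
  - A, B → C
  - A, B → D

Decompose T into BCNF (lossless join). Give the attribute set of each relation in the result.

Candidate key of the original relation: {A, B}.
Within {A, B, C, D, E, F}: {B}⁺ ∩ {A, B, C, D, E, F} = {B, C}, not the whole set, so B → C violates BCNF; decompose into {B, C} and {A, B, D, E, F}.
{B, C} is in BCNF.
Within {A, B, D, E, F}: {D, E}⁺ ∩ {A, B, D, E, F} = {D, E, F}, not the whole set, so D, E → F violates BCNF; decompose into {D, E, F} and {A, B, D, E}.
{D, E, F} is in BCNF.
{A, B, D, E} is in BCNF.

{A, B, D, E}; {B, C}; {D, E, F}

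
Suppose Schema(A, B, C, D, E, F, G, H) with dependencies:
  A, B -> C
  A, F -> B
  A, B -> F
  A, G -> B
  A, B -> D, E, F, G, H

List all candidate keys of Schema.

{A, B}, {A, F}, {A, G}

Attributes never on any right-hand side: {A} — every candidate key must contain it.
Closure of {A, B} is {A, B, C, D, E, F, G, H}, the whole schema; {A, B} is a candidate key.
Closure of {A, F} is {A, B, C, D, E, F, G, H}, the whole schema; {A, F} is a candidate key.
Closure of {A, G} is {A, B, C, D, E, F, G, H}, the whole schema; {A, G} is a candidate key.
These are minimal and exhaustive — every other superkey contains one of them.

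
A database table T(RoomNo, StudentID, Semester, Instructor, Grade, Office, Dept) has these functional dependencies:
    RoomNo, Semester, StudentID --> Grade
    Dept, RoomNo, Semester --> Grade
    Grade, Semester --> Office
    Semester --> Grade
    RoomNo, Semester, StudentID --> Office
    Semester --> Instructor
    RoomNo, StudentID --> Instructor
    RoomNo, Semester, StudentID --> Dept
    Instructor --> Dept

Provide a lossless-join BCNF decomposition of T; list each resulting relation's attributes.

Candidate key of the original relation: {RoomNo, Semester, StudentID}.
{Dept, Grade, Instructor, Office, RoomNo, Semester, StudentID}: {Dept, RoomNo, Semester} determines {Dept, Grade, Instructor, Office, RoomNo, Semester} here but is not a superkey — split on Dept, RoomNo, Semester --> Grade, Instructor, Office, giving {Dept, Grade, Instructor, Office, RoomNo, Semester} and {Dept, RoomNo, Semester, StudentID}.
{Dept, Grade, Instructor, Office, RoomNo, Semester}: {Grade, Semester} determines {Dept, Grade, Instructor, Office, Semester} here but is not a superkey — split on Grade, Semester --> Dept, Instructor, Office, giving {Dept, Grade, Instructor, Office, Semester} and {Grade, RoomNo, Semester}.
{Dept, Grade, Instructor, Office, Semester}: {Instructor} determines {Dept, Instructor} here but is not a superkey — split on Instructor --> Dept, giving {Dept, Instructor} and {Grade, Instructor, Office, Semester}.
{Dept, Instructor} is in BCNF.
{Grade, Instructor, Office, Semester} is in BCNF.
{Grade, RoomNo, Semester}: {Semester} determines {Grade, Semester} here but is not a superkey — split on Semester --> Grade, giving {Grade, Semester} and {RoomNo, Semester}.
{Grade, Semester} is in BCNF.
{RoomNo, Semester} is in BCNF.
{Dept, RoomNo, Semester, StudentID}: {Semester} determines {Dept, Semester} here but is not a superkey — split on Semester --> Dept, giving {Dept, Semester} and {RoomNo, Semester, StudentID}.
{Dept, Semester} is in BCNF.
{RoomNo, Semester, StudentID} is in BCNF.

{Dept, Instructor}; {Dept, Semester}; {Grade, Instructor, Office, Semester}; {RoomNo, Semester, StudentID}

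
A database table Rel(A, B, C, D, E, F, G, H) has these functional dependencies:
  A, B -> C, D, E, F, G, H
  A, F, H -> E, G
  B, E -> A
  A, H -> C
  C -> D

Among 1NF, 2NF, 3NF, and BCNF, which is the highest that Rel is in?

Candidate keys: {A, B}, {B, E}. Prime attributes: {A, B, E}.
For A, F, H -> E, G we have {A, F, H}⁺ = {A, C, D, E, F, G, H}; {A, F, H} is not a superkey, so BCNF fails.
A, F, H -> E, G determines the non-prime attribute {G} from a non-superkey — 3NF is violated.
Checking every proper subset of each key, none determines a non-prime attribute — 2NF is satisfied.

2NF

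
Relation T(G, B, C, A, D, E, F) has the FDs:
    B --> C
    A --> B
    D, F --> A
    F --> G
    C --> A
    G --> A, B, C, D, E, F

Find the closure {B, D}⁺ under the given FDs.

Start with {B, D}.
B --> C applies; add {C} → now {B, C, D}.
C --> A applies; add {A} → now {A, B, C, D}.
No further FD applies.

{A, B, C, D}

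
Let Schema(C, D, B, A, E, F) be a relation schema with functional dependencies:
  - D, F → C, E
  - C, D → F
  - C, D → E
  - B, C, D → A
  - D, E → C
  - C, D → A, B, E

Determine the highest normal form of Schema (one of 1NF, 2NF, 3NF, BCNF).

Candidate keys: {C, D}, {D, E}, {D, F}. Prime attributes: {C, D, E, F}.
The left-hand side of every FD is a superkey, so BCNF is satisfied.

BCNF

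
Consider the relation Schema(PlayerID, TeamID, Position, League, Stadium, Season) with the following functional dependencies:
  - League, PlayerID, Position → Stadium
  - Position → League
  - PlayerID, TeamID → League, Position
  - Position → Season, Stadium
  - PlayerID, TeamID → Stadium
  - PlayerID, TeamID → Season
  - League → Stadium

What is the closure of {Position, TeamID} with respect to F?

Start with {Position, TeamID}.
Position → League applies; add {League} → now {League, Position, TeamID}.
Position → Season, Stadium applies; add {Season, Stadium} → now {League, Position, Season, Stadium, TeamID}.
No further FD applies.

{League, Position, Season, Stadium, TeamID}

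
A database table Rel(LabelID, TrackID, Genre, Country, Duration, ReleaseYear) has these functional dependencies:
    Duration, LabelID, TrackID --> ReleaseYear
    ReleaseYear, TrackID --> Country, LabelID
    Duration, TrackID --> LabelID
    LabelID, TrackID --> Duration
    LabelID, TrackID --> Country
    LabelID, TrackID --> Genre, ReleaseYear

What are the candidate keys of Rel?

{Duration, TrackID}, {LabelID, TrackID}, {ReleaseYear, TrackID}

Attributes never on any right-hand side: {TrackID} — every candidate key must contain it.
{Duration, TrackID} is a candidate key since {Duration, TrackID}⁺ = {Country, Duration, Genre, LabelID, ReleaseYear, TrackID} covers every attribute.
{LabelID, TrackID} is a candidate key since {LabelID, TrackID}⁺ = {Country, Duration, Genre, LabelID, ReleaseYear, TrackID} covers every attribute.
{ReleaseYear, TrackID} is a candidate key since {ReleaseYear, TrackID}⁺ = {Country, Duration, Genre, LabelID, ReleaseYear, TrackID} covers every attribute.
Any other superkey properly contains one of these, so there are no further candidate keys.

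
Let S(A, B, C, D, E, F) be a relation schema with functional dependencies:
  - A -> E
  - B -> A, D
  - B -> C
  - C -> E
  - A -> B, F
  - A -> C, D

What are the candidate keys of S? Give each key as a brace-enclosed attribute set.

{A}, {B}

{A} is a candidate key since {A}⁺ = {A, B, C, D, E, F} covers every attribute.
{B} is a candidate key since {B}⁺ = {A, B, C, D, E, F} covers every attribute.
Any other superkey properly contains one of these, so there are no further candidate keys.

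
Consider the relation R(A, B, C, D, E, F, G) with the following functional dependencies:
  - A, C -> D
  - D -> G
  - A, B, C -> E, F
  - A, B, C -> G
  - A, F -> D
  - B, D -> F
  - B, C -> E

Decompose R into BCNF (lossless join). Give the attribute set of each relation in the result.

{A, B, C, F}; {A, C, D}; {B, C, E}; {D, G}

Candidate key of the original relation: {A, B, C}.
{A, B, C, D, E, F, G}: {A, C} determines {A, C, D, G} here but is not a superkey — split on A, C -> D, G, giving {A, C, D, G} and {A, B, C, E, F}.
{A, C, D, G}: {D} determines {D, G} here but is not a superkey — split on D -> G, giving {D, G} and {A, C, D}.
{D, G} has no BCNF violation.
{A, C, D} has no BCNF violation.
{A, B, C, E, F}: {B, C} determines {B, C, E} here but is not a superkey — split on B, C -> E, giving {B, C, E} and {A, B, C, F}.
{B, C, E} has no BCNF violation.
{A, B, C, F} has no BCNF violation.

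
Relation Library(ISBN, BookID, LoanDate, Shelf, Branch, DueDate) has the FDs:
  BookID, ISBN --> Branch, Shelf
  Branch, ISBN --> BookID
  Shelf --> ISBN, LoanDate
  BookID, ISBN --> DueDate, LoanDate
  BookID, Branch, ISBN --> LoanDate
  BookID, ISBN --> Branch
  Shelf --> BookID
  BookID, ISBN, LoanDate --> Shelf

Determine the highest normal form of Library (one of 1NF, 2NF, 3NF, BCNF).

BCNF

Candidate keys: {BookID, ISBN}, {Branch, ISBN}, {Shelf}. Prime attributes: {BookID, Branch, ISBN, Shelf}.
The left-hand side of every FD is a superkey, so BCNF is satisfied.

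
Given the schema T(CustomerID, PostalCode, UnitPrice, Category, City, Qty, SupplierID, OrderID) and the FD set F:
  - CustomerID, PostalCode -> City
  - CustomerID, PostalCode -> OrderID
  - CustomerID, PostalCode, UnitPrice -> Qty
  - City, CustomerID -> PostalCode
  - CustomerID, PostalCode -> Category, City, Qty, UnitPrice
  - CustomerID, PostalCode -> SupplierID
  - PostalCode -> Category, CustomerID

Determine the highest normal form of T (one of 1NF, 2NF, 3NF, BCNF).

Candidate keys: {City, CustomerID}, {PostalCode}. Prime attributes: {City, CustomerID, PostalCode}.
Each dependency's left side is a superkey — BCNF holds.

BCNF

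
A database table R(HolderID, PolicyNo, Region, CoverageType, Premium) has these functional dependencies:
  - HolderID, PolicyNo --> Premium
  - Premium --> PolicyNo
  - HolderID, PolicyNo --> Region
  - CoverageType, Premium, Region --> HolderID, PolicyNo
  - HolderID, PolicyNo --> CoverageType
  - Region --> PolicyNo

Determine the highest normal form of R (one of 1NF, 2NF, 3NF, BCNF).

3NF

Candidate keys: {CoverageType, Premium, Region}, {HolderID, PolicyNo}, {HolderID, Premium}, {HolderID, Region}. Prime attributes: {CoverageType, HolderID, PolicyNo, Premium, Region}.
For Premium --> PolicyNo we have {Premium}⁺ = {PolicyNo, Premium}; {Premium} is not a superkey, so BCNF fails.
Since {PolicyNo} ⊆ prime attributes and every other non-superkey FD also has a prime right side, the schema is in 3NF.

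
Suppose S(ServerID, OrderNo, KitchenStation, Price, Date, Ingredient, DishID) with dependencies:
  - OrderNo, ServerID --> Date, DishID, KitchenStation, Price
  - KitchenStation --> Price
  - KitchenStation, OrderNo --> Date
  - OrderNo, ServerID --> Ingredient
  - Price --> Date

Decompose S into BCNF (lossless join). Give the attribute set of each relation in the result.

{Date, Price}; {DishID, Ingredient, KitchenStation, OrderNo, ServerID}; {KitchenStation, Price}

Candidate key of the original relation: {OrderNo, ServerID}.
In {Date, DishID, Ingredient, KitchenStation, OrderNo, Price, ServerID}, {KitchenStation} is not a superkey ({KitchenStation}⁺ restricted to this set is {Date, KitchenStation, Price}), so split on KitchenStation --> Date, Price into {Date, KitchenStation, Price} and {DishID, Ingredient, KitchenStation, OrderNo, ServerID}.
In {Date, KitchenStation, Price}, {Price} is not a superkey ({Price}⁺ restricted to this set is {Date, Price}), so split on Price --> Date into {Date, Price} and {KitchenStation, Price}.
{Date, Price} has no BCNF violation.
{KitchenStation, Price} has no BCNF violation.
{DishID, Ingredient, KitchenStation, OrderNo, ServerID} has no BCNF violation.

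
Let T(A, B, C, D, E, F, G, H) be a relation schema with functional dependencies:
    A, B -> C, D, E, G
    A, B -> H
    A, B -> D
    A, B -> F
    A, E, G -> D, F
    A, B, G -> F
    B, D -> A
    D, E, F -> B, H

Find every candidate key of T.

{A, B}⁺ = {A, B, C, D, E, F, G, H}, which is every attribute, so {A, B} is a candidate key.
{B, D}⁺ = {A, B, C, D, E, F, G, H}, which is every attribute, so {B, D} is a candidate key.
{A, E, G}⁺ = {A, B, C, D, E, F, G, H}, which is every attribute, so {A, E, G} is a candidate key.
{D, E, F}⁺ = {A, B, C, D, E, F, G, H}, which is every attribute, so {D, E, F} is a candidate key.
Any other superkey properly contains one of these, so there are no further candidate keys.

{A, B}, {A, E, G}, {B, D}, {D, E, F}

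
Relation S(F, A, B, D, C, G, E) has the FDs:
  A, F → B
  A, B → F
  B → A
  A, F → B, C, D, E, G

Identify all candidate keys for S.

{A, F}, {B}

{B} is a candidate key since {B}⁺ = {A, B, C, D, E, F, G} covers every attribute.
{A, F} is a candidate key since {A, F}⁺ = {A, B, C, D, E, F, G} covers every attribute.
These are minimal and exhaustive — every other superkey contains one of them.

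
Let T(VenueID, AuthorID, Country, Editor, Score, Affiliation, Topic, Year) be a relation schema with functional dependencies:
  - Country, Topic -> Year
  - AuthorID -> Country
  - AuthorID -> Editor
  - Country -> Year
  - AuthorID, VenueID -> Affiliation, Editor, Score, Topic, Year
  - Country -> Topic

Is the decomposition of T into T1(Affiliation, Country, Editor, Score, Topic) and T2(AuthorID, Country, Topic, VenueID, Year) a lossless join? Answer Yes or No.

No

The shared attributes are {Country, Topic} and {Country, Topic}⁺ = {Country, Topic, Year}.
Neither T1 nor T2 is contained in that closure, so the decomposition is lossy.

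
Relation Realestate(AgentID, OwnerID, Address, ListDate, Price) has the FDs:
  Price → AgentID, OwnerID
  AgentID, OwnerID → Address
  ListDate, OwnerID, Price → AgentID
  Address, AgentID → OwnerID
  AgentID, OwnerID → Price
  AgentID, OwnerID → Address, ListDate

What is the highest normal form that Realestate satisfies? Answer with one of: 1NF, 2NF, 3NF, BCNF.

BCNF

Candidate keys: {Address, AgentID}, {AgentID, OwnerID}, {Price}. Prime attributes: {Address, AgentID, OwnerID, Price}.
Every FD has a superkey on the left, so the relation is in BCNF.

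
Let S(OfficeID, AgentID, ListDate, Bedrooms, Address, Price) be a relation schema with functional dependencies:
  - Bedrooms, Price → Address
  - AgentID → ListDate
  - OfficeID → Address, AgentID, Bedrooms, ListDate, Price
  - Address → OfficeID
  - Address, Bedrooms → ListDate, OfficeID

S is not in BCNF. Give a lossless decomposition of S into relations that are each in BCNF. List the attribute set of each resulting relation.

{Address, AgentID, Bedrooms, OfficeID, Price}; {AgentID, ListDate}

Candidate keys of the original relation: {Address}, {Bedrooms, Price}, {OfficeID}.
{Address, AgentID, Bedrooms, ListDate, OfficeID, Price}: {AgentID} determines {AgentID, ListDate} here but is not a superkey — split on AgentID → ListDate, giving {AgentID, ListDate} and {Address, AgentID, Bedrooms, OfficeID, Price}.
{AgentID, ListDate}: every determinant is a superkey — BCNF.
{Address, AgentID, Bedrooms, OfficeID, Price}: every determinant is a superkey — BCNF.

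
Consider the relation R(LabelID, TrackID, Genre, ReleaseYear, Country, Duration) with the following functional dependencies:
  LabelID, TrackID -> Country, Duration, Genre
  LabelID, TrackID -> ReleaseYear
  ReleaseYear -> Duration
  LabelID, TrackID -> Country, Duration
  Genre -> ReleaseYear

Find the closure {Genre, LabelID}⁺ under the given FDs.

Start with {Genre, LabelID}.
Genre -> ReleaseYear applies; add {ReleaseYear} → now {Genre, LabelID, ReleaseYear}.
ReleaseYear -> Duration applies; add {Duration} → now {Duration, Genre, LabelID, ReleaseYear}.
No further FD applies.

{Duration, Genre, LabelID, ReleaseYear}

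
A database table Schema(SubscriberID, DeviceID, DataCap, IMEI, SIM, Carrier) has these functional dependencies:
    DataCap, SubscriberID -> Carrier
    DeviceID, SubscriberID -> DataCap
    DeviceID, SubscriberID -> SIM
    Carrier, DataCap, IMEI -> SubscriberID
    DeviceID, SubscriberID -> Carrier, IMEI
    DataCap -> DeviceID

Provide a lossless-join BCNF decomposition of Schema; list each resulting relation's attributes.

Candidate keys of the original relation: {Carrier, DataCap, IMEI}, {DataCap, SubscriberID}, {DeviceID, SubscriberID}.
In {Carrier, DataCap, DeviceID, IMEI, SIM, SubscriberID}, {DataCap} is not a superkey ({DataCap}⁺ restricted to this set is {DataCap, DeviceID}), so split on DataCap -> DeviceID into {DataCap, DeviceID} and {Carrier, DataCap, IMEI, SIM, SubscriberID}.
{DataCap, DeviceID} is in BCNF.
{Carrier, DataCap, IMEI, SIM, SubscriberID} is in BCNF.

{Carrier, DataCap, IMEI, SIM, SubscriberID}; {DataCap, DeviceID}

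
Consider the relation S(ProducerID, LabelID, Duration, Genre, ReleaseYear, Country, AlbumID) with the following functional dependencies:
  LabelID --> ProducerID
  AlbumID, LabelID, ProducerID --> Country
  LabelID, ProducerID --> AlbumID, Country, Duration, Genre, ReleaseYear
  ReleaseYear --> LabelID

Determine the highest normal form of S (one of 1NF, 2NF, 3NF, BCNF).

BCNF

Candidate keys: {LabelID}, {ReleaseYear}. Prime attributes: {LabelID, ReleaseYear}.
Each dependency's left side is a superkey — BCNF holds.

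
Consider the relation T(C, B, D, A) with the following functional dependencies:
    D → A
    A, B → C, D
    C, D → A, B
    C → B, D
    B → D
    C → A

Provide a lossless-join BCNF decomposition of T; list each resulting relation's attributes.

{A, D}; {B, C, D}

Candidate keys of the original relation: {B}, {C}.
{A, B, C, D}: {D} determines {A, D} here but is not a superkey — split on D → A, giving {A, D} and {B, C, D}.
{A, D} is in BCNF.
{B, C, D} is in BCNF.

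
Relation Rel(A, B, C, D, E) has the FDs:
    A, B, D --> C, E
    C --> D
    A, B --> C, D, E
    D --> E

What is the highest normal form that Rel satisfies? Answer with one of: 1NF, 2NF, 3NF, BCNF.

2NF

Candidate key: {A, B}. Prime attributes: {A, B}.
For C --> D we have {C}⁺ = {C, D, E}; {C} is not a superkey, so BCNF fails.
C --> D has non-prime {D} on the right and a non-superkey on the left, so 3NF fails.
No proper subset of a key has a non-prime attribute in its closure, so there is no partial dependency; 2NF holds.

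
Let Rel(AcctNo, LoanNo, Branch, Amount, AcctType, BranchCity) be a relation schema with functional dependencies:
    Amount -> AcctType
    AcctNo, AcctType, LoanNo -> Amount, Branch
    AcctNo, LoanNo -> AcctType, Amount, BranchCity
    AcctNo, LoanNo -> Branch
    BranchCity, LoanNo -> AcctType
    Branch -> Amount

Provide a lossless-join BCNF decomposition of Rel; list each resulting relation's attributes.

{AcctNo, Branch, BranchCity, LoanNo}; {AcctType, Amount}; {Amount, Branch}

Candidate key of the original relation: {AcctNo, LoanNo}.
Within {AcctNo, AcctType, Amount, Branch, BranchCity, LoanNo}: {Amount}⁺ ∩ {AcctNo, AcctType, Amount, Branch, BranchCity, LoanNo} = {AcctType, Amount}, not the whole set, so Amount -> AcctType violates BCNF; decompose into {AcctType, Amount} and {AcctNo, Amount, Branch, BranchCity, LoanNo}.
{AcctType, Amount}: every determinant is a superkey — BCNF.
Within {AcctNo, Amount, Branch, BranchCity, LoanNo}: {Branch}⁺ ∩ {AcctNo, Amount, Branch, BranchCity, LoanNo} = {Amount, Branch}, not the whole set, so Branch -> Amount violates BCNF; decompose into {Amount, Branch} and {AcctNo, Branch, BranchCity, LoanNo}.
{Amount, Branch}: every determinant is a superkey — BCNF.
{AcctNo, Branch, BranchCity, LoanNo}: every determinant is a superkey — BCNF.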